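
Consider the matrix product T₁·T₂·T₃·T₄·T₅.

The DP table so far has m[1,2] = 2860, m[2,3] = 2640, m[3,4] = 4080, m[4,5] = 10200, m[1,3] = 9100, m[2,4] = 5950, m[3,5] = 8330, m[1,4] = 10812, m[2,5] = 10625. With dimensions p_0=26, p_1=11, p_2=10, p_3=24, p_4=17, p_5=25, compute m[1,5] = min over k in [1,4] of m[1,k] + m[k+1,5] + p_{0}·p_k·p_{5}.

m[1,5] = min over k∈[1,4] of m[1,k]+m[k+1,5]+p_{0}·p_k·p_{5}.
k=1: 0 + 10625 + 26·11·25 = 17775; k=2: 2860 + 8330 + 26·10·25 = 17690; k=3: 9100 + 10200 + 26·24·25 = 34900; k=4: 10812 + 0 + 26·17·25 = 21862.
Minimum: 17690 at k=2.

17690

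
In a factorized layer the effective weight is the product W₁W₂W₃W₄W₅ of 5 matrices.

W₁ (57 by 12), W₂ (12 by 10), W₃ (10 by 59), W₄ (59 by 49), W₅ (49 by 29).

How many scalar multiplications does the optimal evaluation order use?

Adjacent pairs: W₁W₂ = 57·12·10 = 6840; W₂W₃ = 12·10·59 = 7080; W₃W₄ = 10·59·49 = 28910; W₄W₅ = 59·49·29 = 83839.
Length 3: W₁..W₃: k=1: 0+7080+57·12·59=47436; k=2: 6840+0+57·10·59=40470 → min 40470 | W₂..W₄: k=2: 0+28910+12·10·49=34790; k=3: 7080+0+12·59·49=41772 → min 34790 | W₃..W₅: k=3: 0+83839+10·59·29=100949; k=4: 28910+0+10·49·29=43120 → min 43120.
Length 4: W₁..W₄: k=1: 0+34790+57·12·49=68306; k=2: 6840+28910+57·10·49=63680; k=3: 40470+0+57·59·49=205257 → min 63680 | W₂..W₅: k=2: 0+43120+12·10·29=46600; k=3: 7080+83839+12·59·29=111451; k=4: 34790+0+12·49·29=51842 → min 46600.
Length 5: W₁..W₅: k=1: 0+46600+57·12·29=66436; k=2: 6840+43120+57·10·29=66490; k=3: 40470+83839+57·59·29=221836; k=4: 63680+0+57·49·29=144677 → min 66436.
Optimal order: (W₁(W₂((W₃W₄)W₅))) with cost 66436.

66436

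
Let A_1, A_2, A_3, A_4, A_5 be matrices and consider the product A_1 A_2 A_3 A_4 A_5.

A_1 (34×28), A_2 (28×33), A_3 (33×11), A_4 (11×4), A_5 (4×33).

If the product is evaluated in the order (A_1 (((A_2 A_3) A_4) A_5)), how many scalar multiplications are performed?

(A_2 A_3): 28×33 by 33×11 → 28×11, cost 28·33·11 = 10164
((A_2 A_3) A_4): 28×11 by 11×4 → 28×4, cost 28·11·4 = 1232; cumulative 11396
(((A_2 A_3) A_4) A_5): 28×4 by 4×33 → 28×33, cost 28·4·33 = 3696; cumulative 15092
(A_1 (((A_2 A_3) A_4) A_5)): 34×28 by 28×33 → 34×33, cost 34·28·33 = 31416; cumulative 46508
Total: 46508 scalar multiplications.

46508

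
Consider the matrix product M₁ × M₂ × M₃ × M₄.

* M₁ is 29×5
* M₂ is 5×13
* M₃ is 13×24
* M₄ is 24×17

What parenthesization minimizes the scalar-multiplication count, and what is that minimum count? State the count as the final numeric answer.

6065

Adjacent pairs: M₁M₂ = 29·5·13 = 1885; M₂M₃ = 5·13·24 = 1560; M₃M₄ = 13·24·17 = 5304.
Length 3: M₁..M₃: k=1: 0+1560+29·5·24=5040; k=2: 1885+0+29·13·24=10933 → min 5040 | M₂..M₄: k=2: 0+5304+5·13·17=6409; k=3: 1560+0+5·24·17=3600 → min 3600.
Length 4: M₁..M₄: k=1: 0+3600+29·5·17=6065; k=2: 1885+5304+29·13·17=13598; k=3: 5040+0+29·24·17=16872 → min 6065.
Optimal parenthesization: (M₁ × ((M₂ × M₃) × M₄)) with cost 6065.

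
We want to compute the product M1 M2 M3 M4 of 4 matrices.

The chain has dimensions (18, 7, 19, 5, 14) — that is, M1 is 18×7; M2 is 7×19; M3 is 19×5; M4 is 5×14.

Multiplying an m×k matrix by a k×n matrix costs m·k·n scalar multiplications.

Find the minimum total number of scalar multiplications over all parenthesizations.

2555

Adjacent pairs: M1M2 = 18·7·19 = 2394; M2M3 = 7·19·5 = 665; M3M4 = 19·5·14 = 1330.
Length 3: M1..M3: k=1: 0+665+18·7·5=1295; k=2: 2394+0+18·19·5=4104 → min 1295 | M2..M4: k=2: 0+1330+7·19·14=3192; k=3: 665+0+7·5·14=1155 → min 1155.
Length 4: M1..M4: k=1: 0+1155+18·7·14=2919; k=2: 2394+1330+18·19·14=8512; k=3: 1295+0+18·5·14=2555 → min 2555.
Optimal order: ((M1 (M2 M3)) M4) with cost 2555.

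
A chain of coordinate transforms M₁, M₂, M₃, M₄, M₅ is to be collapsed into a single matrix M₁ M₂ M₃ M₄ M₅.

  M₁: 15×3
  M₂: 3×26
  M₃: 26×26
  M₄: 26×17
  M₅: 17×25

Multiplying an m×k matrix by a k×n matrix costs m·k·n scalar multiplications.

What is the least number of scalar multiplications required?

5754

Adjacent pairs: M₁M₂ = 15·3·26 = 1170; M₂M₃ = 3·26·26 = 2028; M₃M₄ = 26·26·17 = 11492; M₄M₅ = 26·17·25 = 11050.
Length 3: M₁..M₃: k=1: 0+2028+15·3·26=3198; k=2: 1170+0+15·26·26=11310 → min 3198 | M₂..M₄: k=2: 0+11492+3·26·17=12818; k=3: 2028+0+3·26·17=3354 → min 3354 | M₃..M₅: k=3: 0+11050+26·26·25=27950; k=4: 11492+0+26·17·25=22542 → min 22542.
Length 4: M₁..M₄: k=1: 0+3354+15·3·17=4119; k=2: 1170+11492+15·26·17=19292; k=3: 3198+0+15·26·17=9828 → min 4119 | M₂..M₅: k=2: 0+22542+3·26·25=24492; k=3: 2028+11050+3·26·25=15028; k=4: 3354+0+3·17·25=4629 → min 4629.
Length 5: M₁..M₅: k=1: 0+4629+15·3·25=5754; k=2: 1170+22542+15·26·25=33462; k=3: 3198+11050+15·26·25=23998; k=4: 4119+0+15·17·25=10494 → min 5754.
Optimal order: (M₁ (((M₂ M₃) M₄) M₅)) with cost 5754.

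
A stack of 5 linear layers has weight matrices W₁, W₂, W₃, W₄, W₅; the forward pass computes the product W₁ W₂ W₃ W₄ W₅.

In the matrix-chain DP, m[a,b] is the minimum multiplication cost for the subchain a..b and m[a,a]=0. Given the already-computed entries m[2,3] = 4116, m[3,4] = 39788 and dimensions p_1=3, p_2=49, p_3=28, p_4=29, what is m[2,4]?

m[2,4] = min over k∈[2,3] of m[2,k]+m[k+1,4]+p_{1}·p_k·p_{4}.
k=2: 0 + 39788 + 3·49·29 = 44051; k=3: 4116 + 0 + 3·28·29 = 6552.
Minimum: 6552 at k=3.

6552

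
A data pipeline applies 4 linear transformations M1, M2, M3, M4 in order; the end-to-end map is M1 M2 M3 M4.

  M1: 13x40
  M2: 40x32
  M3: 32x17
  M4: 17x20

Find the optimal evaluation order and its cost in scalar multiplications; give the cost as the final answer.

Adjacent pairs: M1M2 = 13·40·32 = 16640; M2M3 = 40·32·17 = 21760; M3M4 = 32·17·20 = 10880.
Length 3: M1..M3: k=1: 0+21760+13·40·17=30600; k=2: 16640+0+13·32·17=23712 → min 23712 | M2..M4: k=2: 0+10880+40·32·20=36480; k=3: 21760+0+40·17·20=35360 → min 35360.
Length 4: M1..M4: k=1: 0+35360+13·40·20=45760; k=2: 16640+10880+13·32·20=35840; k=3: 23712+0+13·17·20=28132 → min 28132.
Optimal parenthesization: (((M1 M2) M3) M4) with cost 28132.

28132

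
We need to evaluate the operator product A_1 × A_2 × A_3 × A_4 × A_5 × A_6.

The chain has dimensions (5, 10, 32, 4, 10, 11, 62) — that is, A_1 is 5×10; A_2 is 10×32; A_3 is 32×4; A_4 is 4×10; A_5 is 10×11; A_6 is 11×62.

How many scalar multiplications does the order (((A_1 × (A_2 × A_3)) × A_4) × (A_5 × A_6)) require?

11600

(A_2 × A_3): 10×32 by 32×4 → 10×4, cost 10·32·4 = 1280
(A_1 × (A_2 × A_3)): 5×10 by 10×4 → 5×4, cost 5·10·4 = 200; cumulative 1480
((A_1 × (A_2 × A_3)) × A_4): 5×4 by 4×10 → 5×10, cost 5·4·10 = 200; cumulative 1680
(A_5 × A_6): 10×11 by 11×62 → 10×62, cost 10·11·62 = 6820
(((A_1 × (A_2 × A_3)) × A_4) × (A_5 × A_6)): 5×10 by 10×62 → 5×62, cost 5·10·62 = 3100; cumulative 11600
Total: 11600 scalar multiplications.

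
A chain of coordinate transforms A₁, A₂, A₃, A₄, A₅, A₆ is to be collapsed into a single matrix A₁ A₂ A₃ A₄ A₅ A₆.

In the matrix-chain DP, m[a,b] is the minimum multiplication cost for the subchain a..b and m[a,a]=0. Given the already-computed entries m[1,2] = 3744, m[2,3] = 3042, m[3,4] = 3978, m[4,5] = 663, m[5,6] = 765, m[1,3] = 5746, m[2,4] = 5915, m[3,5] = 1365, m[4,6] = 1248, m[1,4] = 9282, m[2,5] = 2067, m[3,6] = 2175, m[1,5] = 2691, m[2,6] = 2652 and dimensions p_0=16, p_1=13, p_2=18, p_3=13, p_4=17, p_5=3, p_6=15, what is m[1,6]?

m[1,6] = min over k∈[1,5] of m[1,k]+m[k+1,6]+p_{0}·p_k·p_{6}.
k=1: 0 + 2652 + 16·13·15 = 5772; k=2: 3744 + 2175 + 16·18·15 = 10239; k=3: 5746 + 1248 + 16·13·15 = 10114; k=4: 9282 + 765 + 16·17·15 = 14127; k=5: 2691 + 0 + 16·3·15 = 3411.
Minimum: 3411 at k=5.

3411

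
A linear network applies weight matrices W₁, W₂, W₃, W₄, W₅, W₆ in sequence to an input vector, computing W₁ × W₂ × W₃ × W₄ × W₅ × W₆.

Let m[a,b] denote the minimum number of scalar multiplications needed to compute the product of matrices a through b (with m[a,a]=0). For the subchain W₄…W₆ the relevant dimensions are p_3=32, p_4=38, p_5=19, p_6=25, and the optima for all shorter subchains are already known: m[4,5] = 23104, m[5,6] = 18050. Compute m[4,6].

m[4,6] = min over k∈[4,5] of m[4,k]+m[k+1,6]+p_{3}·p_k·p_{6}.
k=4: 0 + 18050 + 32·38·25 = 48450; k=5: 23104 + 0 + 32·19·25 = 38304.
Minimum: 38304 at k=5.

38304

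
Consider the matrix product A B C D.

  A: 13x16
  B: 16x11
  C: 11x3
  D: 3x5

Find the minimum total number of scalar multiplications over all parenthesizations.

Adjacent pairs: AB = 13·16·11 = 2288; BC = 16·11·3 = 528; CD = 11·3·5 = 165.
Length 3: A..C: k=1: 0+528+13·16·3=1152; k=2: 2288+0+13·11·3=2717 → min 1152 | B..D: k=2: 0+165+16·11·5=1045; k=3: 528+0+16·3·5=768 → min 768.
Length 4: A..D: k=1: 0+768+13·16·5=1808; k=2: 2288+165+13·11·5=3168; k=3: 1152+0+13·3·5=1347 → min 1347.
Optimal order: ((A (B C)) D) with cost 1347.

1347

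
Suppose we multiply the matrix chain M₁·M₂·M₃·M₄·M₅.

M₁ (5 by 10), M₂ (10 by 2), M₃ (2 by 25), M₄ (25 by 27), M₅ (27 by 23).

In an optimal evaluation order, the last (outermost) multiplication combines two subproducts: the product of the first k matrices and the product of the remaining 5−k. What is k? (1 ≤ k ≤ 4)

2

Adjacent pairs: M₁M₂ = 5·10·2 = 100; M₂M₃ = 10·2·25 = 500; M₃M₄ = 2·25·27 = 1350; M₄M₅ = 25·27·23 = 15525.
Length 3: M₁..M₃: k=1: 0+500+5·10·25=1750; k=2: 100+0+5·2·25=350 → min 350 | M₂..M₄: k=2: 0+1350+10·2·27=1890; k=3: 500+0+10·25·27=7250 → min 1890 | M₃..M₅: k=3: 0+15525+2·25·23=16675; k=4: 1350+0+2·27·23=2592 → min 2592.
Length 4: M₁..M₄: k=1: 0+1890+5·10·27=3240; k=2: 100+1350+5·2·27=1720; k=3: 350+0+5·25·27=3725 → min 1720 | M₂..M₅: k=2: 0+2592+10·2·23=3052; k=3: 500+15525+10·25·23=21775; k=4: 1890+0+10·27·23=8100 → min 3052.
Top-level splits: k=1: (M₁..M₁)·(M₂..M₅) → 0+3052+5·10·23 = 4202; k=2: (M₁..M₂)·(M₃..M₅) → 100+2592+5·2·23 = 2922; k=3: (M₁..M₃)·(M₄..M₅) → 350+15525+5·25·23 = 18750; k=4: (M₁..M₄)·(M₅..M₅) → 1720+0+5·27·23 = 4825.
Best split is after M₂, i.e. k = 2.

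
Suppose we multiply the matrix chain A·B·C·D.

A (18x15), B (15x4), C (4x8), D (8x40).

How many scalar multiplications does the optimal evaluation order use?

5240

Adjacent pairs: AB = 18·15·4 = 1080; BC = 15·4·8 = 480; CD = 4·8·40 = 1280.
Length 3: A..C: k=1: 0+480+18·15·8=2640; k=2: 1080+0+18·4·8=1656 → min 1656 | B..D: k=2: 0+1280+15·4·40=3680; k=3: 480+0+15·8·40=5280 → min 3680.
Length 4: A..D: k=1: 0+3680+18·15·40=14480; k=2: 1080+1280+18·4·40=5240; k=3: 1656+0+18·8·40=7416 → min 5240.
Optimal order: ((A·B)·(C·D)) with cost 5240.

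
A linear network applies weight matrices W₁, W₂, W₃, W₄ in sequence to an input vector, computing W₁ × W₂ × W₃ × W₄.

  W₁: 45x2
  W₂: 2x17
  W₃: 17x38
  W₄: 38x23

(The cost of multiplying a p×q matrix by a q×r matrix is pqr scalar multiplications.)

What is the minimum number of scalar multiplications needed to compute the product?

Adjacent pairs: W₁W₂ = 45·2·17 = 1530; W₂W₃ = 2·17·38 = 1292; W₃W₄ = 17·38·23 = 14858.
Length 3: W₁..W₃: k=1: 0+1292+45·2·38=4712; k=2: 1530+0+45·17·38=30600 → min 4712 | W₂..W₄: k=2: 0+14858+2·17·23=15640; k=3: 1292+0+2·38·23=3040 → min 3040.
Length 4: W₁..W₄: k=1: 0+3040+45·2·23=5110; k=2: 1530+14858+45·17·23=33983; k=3: 4712+0+45·38·23=44042 → min 5110.
Optimal order: (W₁ × ((W₂ × W₃) × W₄)) with cost 5110.

5110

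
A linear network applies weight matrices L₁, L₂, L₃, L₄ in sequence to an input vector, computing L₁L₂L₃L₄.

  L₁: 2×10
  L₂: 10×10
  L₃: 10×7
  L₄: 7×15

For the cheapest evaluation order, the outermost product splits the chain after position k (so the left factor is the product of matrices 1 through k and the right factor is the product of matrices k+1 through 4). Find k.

Adjacent pairs: L₁L₂ = 2·10·10 = 200; L₂L₃ = 10·10·7 = 700; L₃L₄ = 10·7·15 = 1050.
Length 3: L₁..L₃: k=1: 0+700+2·10·7=840; k=2: 200+0+2·10·7=340 → min 340 | L₂..L₄: k=2: 0+1050+10·10·15=2550; k=3: 700+0+10·7·15=1750 → min 1750.
Top-level splits: k=1: (L₁..L₁)·(L₂..L₄) → 0+1750+2·10·15 = 2050; k=2: (L₁..L₂)·(L₃..L₄) → 200+1050+2·10·15 = 1550; k=3: (L₁..L₃)·(L₄..L₄) → 340+0+2·7·15 = 550.
Best split is after L₃, i.e. k = 3.

3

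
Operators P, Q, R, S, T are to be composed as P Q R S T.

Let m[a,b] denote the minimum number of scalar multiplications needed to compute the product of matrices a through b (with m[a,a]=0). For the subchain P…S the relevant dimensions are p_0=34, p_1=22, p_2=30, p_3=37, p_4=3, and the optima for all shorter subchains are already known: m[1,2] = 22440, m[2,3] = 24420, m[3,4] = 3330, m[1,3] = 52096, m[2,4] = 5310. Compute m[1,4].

m[1,4] = min over k∈[1,3] of m[1,k]+m[k+1,4]+p_{0}·p_k·p_{4}.
k=1: 0 + 5310 + 34·22·3 = 7554; k=2: 22440 + 3330 + 34·30·3 = 28830; k=3: 52096 + 0 + 34·37·3 = 55870.
Minimum: 7554 at k=1.

7554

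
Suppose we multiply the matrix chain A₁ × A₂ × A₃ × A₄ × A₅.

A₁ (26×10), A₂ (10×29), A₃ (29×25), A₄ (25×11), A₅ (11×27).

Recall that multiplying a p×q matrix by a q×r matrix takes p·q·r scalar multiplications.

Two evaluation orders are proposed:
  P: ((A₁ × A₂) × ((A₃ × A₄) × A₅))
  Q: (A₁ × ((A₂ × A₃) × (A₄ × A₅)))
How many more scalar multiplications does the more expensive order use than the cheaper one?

Order P = ((A₁ × A₂) × ((A₃ × A₄) × A₅)): (A₁ × A₂): 26×10 by 10×29 → 26×29, cost 26·10·29 = 7540; (A₃ × A₄): 29×25 by 25×11 → 29×11, cost 29·25·11 = 7975; ((A₃ × A₄) × A₅): 29×11 by 11×27 → 29×27, cost 29·11·27 = 8613; cumulative 16588; ((A₁ × A₂) × ((A₃ × A₄) × A₅)): 26×29 by 29×27 → 26×27, cost 26·29·27 = 20358; cumulative 44486. Total 44486.
Order Q = (A₁ × ((A₂ × A₃) × (A₄ × A₅))): (A₂ × A₃): 10×29 by 29×25 → 10×25, cost 10·29·25 = 7250; (A₄ × A₅): 25×11 by 11×27 → 25×27, cost 25·11·27 = 7425; ((A₂ × A₃) × (A₄ × A₅)): 10×25 by 25×27 → 10×27, cost 10·25·27 = 6750; cumulative 21425; (A₁ × ((A₂ × A₃) × (A₄ × A₅))): 26×10 by 10×27 → 26×27, cost 26·10·27 = 7020; cumulative 28445. Total 28445.
Difference: |44486 − 28445| = 16041.

16041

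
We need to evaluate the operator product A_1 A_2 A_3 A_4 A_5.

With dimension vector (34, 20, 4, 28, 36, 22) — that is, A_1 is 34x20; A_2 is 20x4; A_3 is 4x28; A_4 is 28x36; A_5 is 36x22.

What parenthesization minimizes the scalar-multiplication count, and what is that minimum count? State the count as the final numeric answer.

Adjacent pairs: A_1A_2 = 34·20·4 = 2720; A_2A_3 = 20·4·28 = 2240; A_3A_4 = 4·28·36 = 4032; A_4A_5 = 28·36·22 = 22176.
Length 3: A_1..A_3: k=1: 0+2240+34·20·28=21280; k=2: 2720+0+34·4·28=6528 → min 6528 | A_2..A_4: k=2: 0+4032+20·4·36=6912; k=3: 2240+0+20·28·36=22400 → min 6912 | A_3..A_5: k=3: 0+22176+4·28·22=24640; k=4: 4032+0+4·36·22=7200 → min 7200.
Length 4: A_1..A_4: k=1: 0+6912+34·20·36=31392; k=2: 2720+4032+34·4·36=11648; k=3: 6528+0+34·28·36=40800 → min 11648 | A_2..A_5: k=2: 0+7200+20·4·22=8960; k=3: 2240+22176+20·28·22=36736; k=4: 6912+0+20·36·22=22752 → min 8960.
Length 5: A_1..A_5: k=1: 0+8960+34·20·22=23920; k=2: 2720+7200+34·4·22=12912; k=3: 6528+22176+34·28·22=49648; k=4: 11648+0+34·36·22=38576 → min 12912.
Optimal parenthesization: ((A_1 A_2) ((A_3 A_4) A_5)) with cost 12912.

12912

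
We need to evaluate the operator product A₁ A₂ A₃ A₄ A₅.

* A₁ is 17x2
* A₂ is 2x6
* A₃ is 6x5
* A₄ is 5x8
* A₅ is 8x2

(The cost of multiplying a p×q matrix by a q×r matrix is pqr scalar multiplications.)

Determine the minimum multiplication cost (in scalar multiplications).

228

Adjacent pairs: A₁A₂ = 17·2·6 = 204; A₂A₃ = 2·6·5 = 60; A₃A₄ = 6·5·8 = 240; A₄A₅ = 5·8·2 = 80.
Length 3: A₁..A₃: k=1: 0+60+17·2·5=230; k=2: 204+0+17·6·5=714 → min 230 | A₂..A₄: k=2: 0+240+2·6·8=336; k=3: 60+0+2·5·8=140 → min 140 | A₃..A₅: k=3: 0+80+6·5·2=140; k=4: 240+0+6·8·2=336 → min 140.
Length 4: A₁..A₄: k=1: 0+140+17·2·8=412; k=2: 204+240+17·6·8=1260; k=3: 230+0+17·5·8=910 → min 412 | A₂..A₅: k=2: 0+140+2·6·2=164; k=3: 60+80+2·5·2=160; k=4: 140+0+2·8·2=172 → min 160.
Length 5: A₁..A₅: k=1: 0+160+17·2·2=228; k=2: 204+140+17·6·2=548; k=3: 230+80+17·5·2=480; k=4: 412+0+17·8·2=684 → min 228.
Optimal order: (A₁ ((A₂ A₃) (A₄ A₅))) with cost 228.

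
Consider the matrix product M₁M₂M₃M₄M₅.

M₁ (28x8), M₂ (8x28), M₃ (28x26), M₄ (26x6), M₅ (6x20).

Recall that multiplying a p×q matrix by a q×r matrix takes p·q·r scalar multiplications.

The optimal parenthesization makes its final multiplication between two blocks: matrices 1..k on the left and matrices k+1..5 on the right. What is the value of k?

Adjacent pairs: M₁M₂ = 28·8·28 = 6272; M₂M₃ = 8·28·26 = 5824; M₃M₄ = 28·26·6 = 4368; M₄M₅ = 26·6·20 = 3120.
Length 3: M₁..M₃: k=1: 0+5824+28·8·26=11648; k=2: 6272+0+28·28·26=26656 → min 11648 | M₂..M₄: k=2: 0+4368+8·28·6=5712; k=3: 5824+0+8·26·6=7072 → min 5712 | M₃..M₅: k=3: 0+3120+28·26·20=17680; k=4: 4368+0+28·6·20=7728 → min 7728.
Length 4: M₁..M₄: k=1: 0+5712+28·8·6=7056; k=2: 6272+4368+28·28·6=15344; k=3: 11648+0+28·26·6=16016 → min 7056 | M₂..M₅: k=2: 0+7728+8·28·20=12208; k=3: 5824+3120+8·26·20=13104; k=4: 5712+0+8·6·20=6672 → min 6672.
Top-level splits: k=1: (M₁..M₁)·(M₂..M₅) → 0+6672+28·8·20 = 11152; k=2: (M₁..M₂)·(M₃..M₅) → 6272+7728+28·28·20 = 29680; k=3: (M₁..M₃)·(M₄..M₅) → 11648+3120+28·26·20 = 29328; k=4: (M₁..M₄)·(M₅..M₅) → 7056+0+28·6·20 = 10416.
Best split is after M₄, i.e. k = 4.

4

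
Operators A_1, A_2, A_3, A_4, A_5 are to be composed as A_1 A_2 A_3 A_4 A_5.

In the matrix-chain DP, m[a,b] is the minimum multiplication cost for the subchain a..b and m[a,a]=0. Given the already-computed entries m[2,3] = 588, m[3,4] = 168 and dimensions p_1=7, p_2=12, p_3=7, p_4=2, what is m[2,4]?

m[2,4] = min over k∈[2,3] of m[2,k]+m[k+1,4]+p_{1}·p_k·p_{4}.
k=2: 0 + 168 + 7·12·2 = 336; k=3: 588 + 0 + 7·7·2 = 686.
Minimum: 336 at k=2.

336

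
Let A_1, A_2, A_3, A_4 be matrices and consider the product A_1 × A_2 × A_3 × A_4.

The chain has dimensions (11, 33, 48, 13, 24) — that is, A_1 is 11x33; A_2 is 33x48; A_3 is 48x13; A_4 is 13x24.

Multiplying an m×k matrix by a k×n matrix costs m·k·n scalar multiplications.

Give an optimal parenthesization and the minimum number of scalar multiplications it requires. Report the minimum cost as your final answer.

Adjacent pairs: A_1A_2 = 11·33·48 = 17424; A_2A_3 = 33·48·13 = 20592; A_3A_4 = 48·13·24 = 14976.
Length 3: A_1..A_3: k=1: 0+20592+11·33·13=25311; k=2: 17424+0+11·48·13=24288 → min 24288 | A_2..A_4: k=2: 0+14976+33·48·24=52992; k=3: 20592+0+33·13·24=30888 → min 30888.
Length 4: A_1..A_4: k=1: 0+30888+11·33·24=39600; k=2: 17424+14976+11·48·24=45072; k=3: 24288+0+11·13·24=27720 → min 27720.
Optimal parenthesization: (((A_1 × A_2) × A_3) × A_4) with cost 27720.

27720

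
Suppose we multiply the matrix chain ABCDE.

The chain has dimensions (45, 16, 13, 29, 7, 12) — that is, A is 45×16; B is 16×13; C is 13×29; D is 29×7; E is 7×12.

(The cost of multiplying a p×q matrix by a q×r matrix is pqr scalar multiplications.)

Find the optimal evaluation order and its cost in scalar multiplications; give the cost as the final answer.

12915

Adjacent pairs: AB = 45·16·13 = 9360; BC = 16·13·29 = 6032; CD = 13·29·7 = 2639; DE = 29·7·12 = 2436.
Length 3: A..C: k=1: 0+6032+45·16·29=26912; k=2: 9360+0+45·13·29=26325 → min 26325 | B..D: k=2: 0+2639+16·13·7=4095; k=3: 6032+0+16·29·7=9280 → min 4095 | C..E: k=3: 0+2436+13·29·12=6960; k=4: 2639+0+13·7·12=3731 → min 3731.
Length 4: A..D: k=1: 0+4095+45·16·7=9135; k=2: 9360+2639+45·13·7=16094; k=3: 26325+0+45·29·7=35460 → min 9135 | B..E: k=2: 0+3731+16·13·12=6227; k=3: 6032+2436+16·29·12=14036; k=4: 4095+0+16·7·12=5439 → min 5439.
Length 5: A..E: k=1: 0+5439+45·16·12=14079; k=2: 9360+3731+45·13·12=20111; k=3: 26325+2436+45·29·12=44421; k=4: 9135+0+45·7·12=12915 → min 12915.
Optimal parenthesization: ((A(B(CD)))E) with cost 12915.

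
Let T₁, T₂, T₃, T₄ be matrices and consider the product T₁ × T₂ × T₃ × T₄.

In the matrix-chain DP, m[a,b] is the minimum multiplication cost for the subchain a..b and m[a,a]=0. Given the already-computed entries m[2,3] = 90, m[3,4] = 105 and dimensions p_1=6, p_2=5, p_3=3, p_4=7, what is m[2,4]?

m[2,4] = min over k∈[2,3] of m[2,k]+m[k+1,4]+p_{1}·p_k·p_{4}.
k=2: 0 + 105 + 6·5·7 = 315; k=3: 90 + 0 + 6·3·7 = 216.
Minimum: 216 at k=3.

216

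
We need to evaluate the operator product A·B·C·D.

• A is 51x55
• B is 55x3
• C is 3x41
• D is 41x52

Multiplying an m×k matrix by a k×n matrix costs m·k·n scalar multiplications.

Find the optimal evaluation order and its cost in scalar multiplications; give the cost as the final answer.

22767

Adjacent pairs: AB = 51·55·3 = 8415; BC = 55·3·41 = 6765; CD = 3·41·52 = 6396.
Length 3: A..C: k=1: 0+6765+51·55·41=121770; k=2: 8415+0+51·3·41=14688 → min 14688 | B..D: k=2: 0+6396+55·3·52=14976; k=3: 6765+0+55·41·52=124025 → min 14976.
Length 4: A..D: k=1: 0+14976+51·55·52=160836; k=2: 8415+6396+51·3·52=22767; k=3: 14688+0+51·41·52=123420 → min 22767.
Optimal parenthesization: ((A·B)·(C·D)) with cost 22767.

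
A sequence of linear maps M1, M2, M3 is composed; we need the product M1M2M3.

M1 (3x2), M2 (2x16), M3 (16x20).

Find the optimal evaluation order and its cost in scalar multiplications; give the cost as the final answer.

760

(M1(M2M3)): cost 760.
((M1M2)M3): cost 1056.
Optimal: (M1(M2M3)) with cost 760.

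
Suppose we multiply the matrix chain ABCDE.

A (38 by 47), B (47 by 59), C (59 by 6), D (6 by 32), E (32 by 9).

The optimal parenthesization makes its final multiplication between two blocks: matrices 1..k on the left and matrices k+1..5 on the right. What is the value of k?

Adjacent pairs: AB = 38·47·59 = 105374; BC = 47·59·6 = 16638; CD = 59·6·32 = 11328; DE = 6·32·9 = 1728.
Length 3: A..C: k=1: 0+16638+38·47·6=27354; k=2: 105374+0+38·59·6=118826 → min 27354 | B..D: k=2: 0+11328+47·59·32=100064; k=3: 16638+0+47·6·32=25662 → min 25662 | C..E: k=3: 0+1728+59·6·9=4914; k=4: 11328+0+59·32·9=28320 → min 4914.
Length 4: A..D: k=1: 0+25662+38·47·32=82814; k=2: 105374+11328+38·59·32=188446; k=3: 27354+0+38·6·32=34650 → min 34650 | B..E: k=2: 0+4914+47·59·9=29871; k=3: 16638+1728+47·6·9=20904; k=4: 25662+0+47·32·9=39198 → min 20904.
Top-level splits: k=1: (A..A)·(B..E) → 0+20904+38·47·9 = 36978; k=2: (A..B)·(C..E) → 105374+4914+38·59·9 = 130466; k=3: (A..C)·(D..E) → 27354+1728+38·6·9 = 31134; k=4: (A..D)·(E..E) → 34650+0+38·32·9 = 45594.
Best split is after C, i.e. k = 3.

3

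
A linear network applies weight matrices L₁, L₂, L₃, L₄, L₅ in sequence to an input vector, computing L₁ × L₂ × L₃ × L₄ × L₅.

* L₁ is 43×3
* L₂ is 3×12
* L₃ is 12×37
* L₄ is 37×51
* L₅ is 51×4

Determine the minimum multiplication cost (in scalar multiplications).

Adjacent pairs: L₁L₂ = 43·3·12 = 1548; L₂L₃ = 3·12·37 = 1332; L₃L₄ = 12·37·51 = 22644; L₄L₅ = 37·51·4 = 7548.
Length 3: L₁..L₃: k=1: 0+1332+43·3·37=6105; k=2: 1548+0+43·12·37=20640 → min 6105 | L₂..L₄: k=2: 0+22644+3·12·51=24480; k=3: 1332+0+3·37·51=6993 → min 6993 | L₃..L₅: k=3: 0+7548+12·37·4=9324; k=4: 22644+0+12·51·4=25092 → min 9324.
Length 4: L₁..L₄: k=1: 0+6993+43·3·51=13572; k=2: 1548+22644+43·12·51=50508; k=3: 6105+0+43·37·51=87246 → min 13572 | L₂..L₅: k=2: 0+9324+3·12·4=9468; k=3: 1332+7548+3·37·4=9324; k=4: 6993+0+3·51·4=7605 → min 7605.
Length 5: L₁..L₅: k=1: 0+7605+43·3·4=8121; k=2: 1548+9324+43·12·4=12936; k=3: 6105+7548+43·37·4=20017; k=4: 13572+0+43·51·4=22344 → min 8121.
Optimal order: (L₁ × (((L₂ × L₃) × L₄) × L₅)) with cost 8121.

8121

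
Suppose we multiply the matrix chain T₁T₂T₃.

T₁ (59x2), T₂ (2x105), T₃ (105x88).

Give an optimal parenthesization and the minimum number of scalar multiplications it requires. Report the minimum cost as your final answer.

(T₁(T₂T₃)): cost 28864.
((T₁T₂)T₃): cost 557550.
Optimal: (T₁(T₂T₃)) with cost 28864.

28864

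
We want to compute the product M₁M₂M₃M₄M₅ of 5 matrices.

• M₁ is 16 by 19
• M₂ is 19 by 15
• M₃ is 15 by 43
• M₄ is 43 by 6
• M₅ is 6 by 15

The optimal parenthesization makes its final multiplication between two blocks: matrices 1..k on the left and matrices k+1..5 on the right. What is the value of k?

4

Adjacent pairs: M₁M₂ = 16·19·15 = 4560; M₂M₃ = 19·15·43 = 12255; M₃M₄ = 15·43·6 = 3870; M₄M₅ = 43·6·15 = 3870.
Length 3: M₁..M₃: k=1: 0+12255+16·19·43=25327; k=2: 4560+0+16·15·43=14880 → min 14880 | M₂..M₄: k=2: 0+3870+19·15·6=5580; k=3: 12255+0+19·43·6=17157 → min 5580 | M₃..M₅: k=3: 0+3870+15·43·15=13545; k=4: 3870+0+15·6·15=5220 → min 5220.
Length 4: M₁..M₄: k=1: 0+5580+16·19·6=7404; k=2: 4560+3870+16·15·6=9870; k=3: 14880+0+16·43·6=19008 → min 7404 | M₂..M₅: k=2: 0+5220+19·15·15=9495; k=3: 12255+3870+19·43·15=28380; k=4: 5580+0+19·6·15=7290 → min 7290.
Top-level splits: k=1: (M₁..M₁)·(M₂..M₅) → 0+7290+16·19·15 = 11850; k=2: (M₁..M₂)·(M₃..M₅) → 4560+5220+16·15·15 = 13380; k=3: (M₁..M₃)·(M₄..M₅) → 14880+3870+16·43·15 = 29070; k=4: (M₁..M₄)·(M₅..M₅) → 7404+0+16·6·15 = 8844.
Best split is after M₄, i.e. k = 4.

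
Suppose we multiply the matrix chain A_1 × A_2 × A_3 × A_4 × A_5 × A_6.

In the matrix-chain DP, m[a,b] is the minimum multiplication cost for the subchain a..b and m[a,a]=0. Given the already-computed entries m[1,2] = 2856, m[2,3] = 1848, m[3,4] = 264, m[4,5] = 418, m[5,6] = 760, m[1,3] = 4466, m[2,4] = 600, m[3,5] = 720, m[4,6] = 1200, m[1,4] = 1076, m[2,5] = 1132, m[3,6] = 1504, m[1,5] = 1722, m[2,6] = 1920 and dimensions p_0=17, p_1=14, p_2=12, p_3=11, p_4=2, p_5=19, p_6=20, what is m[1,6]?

m[1,6] = min over k∈[1,5] of m[1,k]+m[k+1,6]+p_{0}·p_k·p_{6}.
k=1: 0 + 1920 + 17·14·20 = 6680; k=2: 2856 + 1504 + 17·12·20 = 8440; k=3: 4466 + 1200 + 17·11·20 = 9406; k=4: 1076 + 760 + 17·2·20 = 2516; k=5: 1722 + 0 + 17·19·20 = 8182.
Minimum: 2516 at k=4.

2516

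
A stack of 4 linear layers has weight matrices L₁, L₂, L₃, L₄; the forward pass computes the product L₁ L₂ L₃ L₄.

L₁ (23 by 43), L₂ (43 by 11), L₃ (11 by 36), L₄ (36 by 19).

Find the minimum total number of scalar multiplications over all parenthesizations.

Adjacent pairs: L₁L₂ = 23·43·11 = 10879; L₂L₃ = 43·11·36 = 17028; L₃L₄ = 11·36·19 = 7524.
Length 3: L₁..L₃: k=1: 0+17028+23·43·36=52632; k=2: 10879+0+23·11·36=19987 → min 19987 | L₂..L₄: k=2: 0+7524+43·11·19=16511; k=3: 17028+0+43·36·19=46440 → min 16511.
Length 4: L₁..L₄: k=1: 0+16511+23·43·19=35302; k=2: 10879+7524+23·11·19=23210; k=3: 19987+0+23·36·19=35719 → min 23210.
Optimal order: ((L₁ L₂) (L₃ L₄)) with cost 23210.

23210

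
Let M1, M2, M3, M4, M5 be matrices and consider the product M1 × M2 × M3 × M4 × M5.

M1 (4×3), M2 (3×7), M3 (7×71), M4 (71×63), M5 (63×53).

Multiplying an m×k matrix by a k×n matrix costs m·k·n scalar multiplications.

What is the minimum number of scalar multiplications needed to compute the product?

Adjacent pairs: M1M2 = 4·3·7 = 84; M2M3 = 3·7·71 = 1491; M3M4 = 7·71·63 = 31311; M4M5 = 71·63·53 = 237069.
Length 3: M1..M3: k=1: 0+1491+4·3·71=2343; k=2: 84+0+4·7·71=2072 → min 2072 | M2..M4: k=2: 0+31311+3·7·63=32634; k=3: 1491+0+3·71·63=14910 → min 14910 | M3..M5: k=3: 0+237069+7·71·53=263410; k=4: 31311+0+7·63·53=54684 → min 54684.
Length 4: M1..M4: k=1: 0+14910+4·3·63=15666; k=2: 84+31311+4·7·63=33159; k=3: 2072+0+4·71·63=19964 → min 15666 | M2..M5: k=2: 0+54684+3·7·53=55797; k=3: 1491+237069+3·71·53=249849; k=4: 14910+0+3·63·53=24927 → min 24927.
Length 5: M1..M5: k=1: 0+24927+4·3·53=25563; k=2: 84+54684+4·7·53=56252; k=3: 2072+237069+4·71·53=254193; k=4: 15666+0+4·63·53=29022 → min 25563.
Optimal order: (M1 × (((M2 × M3) × M4) × M5)) with cost 25563.

25563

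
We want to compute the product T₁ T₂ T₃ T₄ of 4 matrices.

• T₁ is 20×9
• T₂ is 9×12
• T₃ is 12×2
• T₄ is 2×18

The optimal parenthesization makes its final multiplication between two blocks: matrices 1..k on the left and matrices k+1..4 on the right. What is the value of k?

Adjacent pairs: T₁T₂ = 20·9·12 = 2160; T₂T₃ = 9·12·2 = 216; T₃T₄ = 12·2·18 = 432.
Length 3: T₁..T₃: k=1: 0+216+20·9·2=576; k=2: 2160+0+20·12·2=2640 → min 576 | T₂..T₄: k=2: 0+432+9·12·18=2376; k=3: 216+0+9·2·18=540 → min 540.
Top-level splits: k=1: (T₁..T₁)·(T₂..T₄) → 0+540+20·9·18 = 3780; k=2: (T₁..T₂)·(T₃..T₄) → 2160+432+20·12·18 = 6912; k=3: (T₁..T₃)·(T₄..T₄) → 576+0+20·2·18 = 1296.
Best split is after T₃, i.e. k = 3.

3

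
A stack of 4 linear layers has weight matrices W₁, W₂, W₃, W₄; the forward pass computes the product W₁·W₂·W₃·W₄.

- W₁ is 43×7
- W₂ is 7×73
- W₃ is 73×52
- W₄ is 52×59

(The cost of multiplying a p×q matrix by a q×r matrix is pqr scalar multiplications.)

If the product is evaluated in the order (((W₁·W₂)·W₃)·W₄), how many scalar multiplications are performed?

(W₁·W₂): 43×7 by 7×73 → 43×73, cost 43·7·73 = 21973
((W₁·W₂)·W₃): 43×73 by 73×52 → 43×52, cost 43·73·52 = 163228; cumulative 185201
(((W₁·W₂)·W₃)·W₄): 43×52 by 52×59 → 43×59, cost 43·52·59 = 131924; cumulative 317125
Total: 317125 scalar multiplications.

317125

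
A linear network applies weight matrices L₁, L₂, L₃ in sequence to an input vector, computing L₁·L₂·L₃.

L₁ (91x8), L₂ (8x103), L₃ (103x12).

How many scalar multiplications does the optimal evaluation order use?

18624

Order (L₁·(L₂·L₃)): (L₂·L₃): 8×103 by 103×12 → 8×12, cost 8·103·12 = 9888; (L₁·(L₂·L₃)): 91×8 by 8×12 → 91×12, cost 91·8·12 = 8736; cumulative 18624. Total 18624.
Order ((L₁·L₂)·L₃): (L₁·L₂): 91×8 by 8×103 → 91×103, cost 91·8·103 = 74984; ((L₁·L₂)·L₃): 91×103 by 103×12 → 91×12, cost 91·103·12 = 112476; cumulative 187460. Total 187460.
Minimum: 18624.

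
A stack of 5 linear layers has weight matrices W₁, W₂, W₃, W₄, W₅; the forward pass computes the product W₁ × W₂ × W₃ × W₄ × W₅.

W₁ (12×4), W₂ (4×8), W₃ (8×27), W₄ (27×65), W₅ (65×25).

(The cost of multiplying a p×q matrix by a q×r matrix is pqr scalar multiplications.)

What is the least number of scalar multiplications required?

15584

Adjacent pairs: W₁W₂ = 12·4·8 = 384; W₂W₃ = 4·8·27 = 864; W₃W₄ = 8·27·65 = 14040; W₄W₅ = 27·65·25 = 43875.
Length 3: W₁..W₃: k=1: 0+864+12·4·27=2160; k=2: 384+0+12·8·27=2976 → min 2160 | W₂..W₄: k=2: 0+14040+4·8·65=16120; k=3: 864+0+4·27·65=7884 → min 7884 | W₃..W₅: k=3: 0+43875+8·27·25=49275; k=4: 14040+0+8·65·25=27040 → min 27040.
Length 4: W₁..W₄: k=1: 0+7884+12·4·65=11004; k=2: 384+14040+12·8·65=20664; k=3: 2160+0+12·27·65=23220 → min 11004 | W₂..W₅: k=2: 0+27040+4·8·25=27840; k=3: 864+43875+4·27·25=47439; k=4: 7884+0+4·65·25=14384 → min 14384.
Length 5: W₁..W₅: k=1: 0+14384+12·4·25=15584; k=2: 384+27040+12·8·25=29824; k=3: 2160+43875+12·27·25=54135; k=4: 11004+0+12·65·25=30504 → min 15584.
Optimal order: (W₁ × (((W₂ × W₃) × W₄) × W₅)) with cost 15584.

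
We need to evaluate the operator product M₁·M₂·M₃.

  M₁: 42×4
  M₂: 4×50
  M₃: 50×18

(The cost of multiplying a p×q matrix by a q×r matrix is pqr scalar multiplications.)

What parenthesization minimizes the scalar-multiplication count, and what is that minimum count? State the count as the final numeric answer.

6624

(M₁·(M₂·M₃)): cost 6624.
((M₁·M₂)·M₃): cost 46200.
Optimal: (M₁·(M₂·M₃)) with cost 6624.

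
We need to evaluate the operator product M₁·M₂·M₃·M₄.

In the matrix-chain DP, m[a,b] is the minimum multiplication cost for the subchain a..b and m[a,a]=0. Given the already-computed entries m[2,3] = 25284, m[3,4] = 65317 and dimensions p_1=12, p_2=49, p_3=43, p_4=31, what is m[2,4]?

m[2,4] = min over k∈[2,3] of m[2,k]+m[k+1,4]+p_{1}·p_k·p_{4}.
k=2: 0 + 65317 + 12·49·31 = 83545; k=3: 25284 + 0 + 12·43·31 = 41280.
Minimum: 41280 at k=3.

41280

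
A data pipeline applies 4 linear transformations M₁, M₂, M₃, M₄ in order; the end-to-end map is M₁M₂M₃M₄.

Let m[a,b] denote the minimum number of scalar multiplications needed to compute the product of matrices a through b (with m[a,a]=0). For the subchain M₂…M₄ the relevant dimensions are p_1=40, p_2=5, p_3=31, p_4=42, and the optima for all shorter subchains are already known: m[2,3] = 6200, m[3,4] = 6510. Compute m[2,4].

14910

m[2,4] = min over k∈[2,3] of m[2,k]+m[k+1,4]+p_{1}·p_k·p_{4}.
k=2: 0 + 6510 + 40·5·42 = 14910; k=3: 6200 + 0 + 40·31·42 = 58280.
Minimum: 14910 at k=2.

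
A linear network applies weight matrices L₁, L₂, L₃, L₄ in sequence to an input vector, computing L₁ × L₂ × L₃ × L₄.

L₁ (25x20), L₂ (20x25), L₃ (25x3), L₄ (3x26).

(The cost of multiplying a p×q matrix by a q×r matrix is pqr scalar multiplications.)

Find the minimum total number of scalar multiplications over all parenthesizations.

Adjacent pairs: L₁L₂ = 25·20·25 = 12500; L₂L₃ = 20·25·3 = 1500; L₃L₄ = 25·3·26 = 1950.
Length 3: L₁..L₃: k=1: 0+1500+25·20·3=3000; k=2: 12500+0+25·25·3=14375 → min 3000 | L₂..L₄: k=2: 0+1950+20·25·26=14950; k=3: 1500+0+20·3·26=3060 → min 3060.
Length 4: L₁..L₄: k=1: 0+3060+25·20·26=16060; k=2: 12500+1950+25·25·26=30700; k=3: 3000+0+25·3·26=4950 → min 4950.
Optimal order: ((L₁ × (L₂ × L₃)) × L₄) with cost 4950.

4950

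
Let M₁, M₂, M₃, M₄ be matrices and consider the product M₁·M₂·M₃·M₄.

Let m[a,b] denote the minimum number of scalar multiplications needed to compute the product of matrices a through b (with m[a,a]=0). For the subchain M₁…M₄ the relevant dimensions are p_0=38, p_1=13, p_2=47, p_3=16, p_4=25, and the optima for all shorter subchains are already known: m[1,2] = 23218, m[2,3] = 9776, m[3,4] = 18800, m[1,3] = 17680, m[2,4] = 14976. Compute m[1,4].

m[1,4] = min over k∈[1,3] of m[1,k]+m[k+1,4]+p_{0}·p_k·p_{4}.
k=1: 0 + 14976 + 38·13·25 = 27326; k=2: 23218 + 18800 + 38·47·25 = 86668; k=3: 17680 + 0 + 38·16·25 = 32880.
Minimum: 27326 at k=1.

27326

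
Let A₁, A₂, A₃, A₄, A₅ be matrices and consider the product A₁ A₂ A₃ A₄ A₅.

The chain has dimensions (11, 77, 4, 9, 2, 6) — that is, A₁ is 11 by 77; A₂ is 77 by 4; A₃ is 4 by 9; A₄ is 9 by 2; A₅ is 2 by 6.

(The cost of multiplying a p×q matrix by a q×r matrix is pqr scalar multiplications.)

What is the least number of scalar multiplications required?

Adjacent pairs: A₁A₂ = 11·77·4 = 3388; A₂A₃ = 77·4·9 = 2772; A₃A₄ = 4·9·2 = 72; A₄A₅ = 9·2·6 = 108.
Length 3: A₁..A₃: k=1: 0+2772+11·77·9=10395; k=2: 3388+0+11·4·9=3784 → min 3784 | A₂..A₄: k=2: 0+72+77·4·2=688; k=3: 2772+0+77·9·2=4158 → min 688 | A₃..A₅: k=3: 0+108+4·9·6=324; k=4: 72+0+4·2·6=120 → min 120.
Length 4: A₁..A₄: k=1: 0+688+11·77·2=2382; k=2: 3388+72+11·4·2=3548; k=3: 3784+0+11·9·2=3982 → min 2382 | A₂..A₅: k=2: 0+120+77·4·6=1968; k=3: 2772+108+77·9·6=7038; k=4: 688+0+77·2·6=1612 → min 1612.
Length 5: A₁..A₅: k=1: 0+1612+11·77·6=6694; k=2: 3388+120+11·4·6=3772; k=3: 3784+108+11·9·6=4486; k=4: 2382+0+11·2·6=2514 → min 2514.
Optimal order: ((A₁ (A₂ (A₃ A₄))) A₅) with cost 2514.

2514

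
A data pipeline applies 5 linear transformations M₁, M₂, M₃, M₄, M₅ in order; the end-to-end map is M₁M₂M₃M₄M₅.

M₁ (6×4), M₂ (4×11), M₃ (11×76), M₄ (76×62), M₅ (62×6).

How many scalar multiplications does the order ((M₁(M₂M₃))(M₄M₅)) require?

36176

(M₂M₃): 4×11 by 11×76 → 4×76, cost 4·11·76 = 3344
(M₁(M₂M₃)): 6×4 by 4×76 → 6×76, cost 6·4·76 = 1824; cumulative 5168
(M₄M₅): 76×62 by 62×6 → 76×6, cost 76·62·6 = 28272
((M₁(M₂M₃))(M₄M₅)): 6×76 by 76×6 → 6×6, cost 6·76·6 = 2736; cumulative 36176
Total: 36176 scalar multiplications.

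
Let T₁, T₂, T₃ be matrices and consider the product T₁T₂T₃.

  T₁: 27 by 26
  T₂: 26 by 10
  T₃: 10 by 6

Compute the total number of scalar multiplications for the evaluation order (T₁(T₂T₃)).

(T₂T₃): 26×10 by 10×6 → 26×6, cost 26·10·6 = 1560
(T₁(T₂T₃)): 27×26 by 26×6 → 27×6, cost 27·26·6 = 4212; cumulative 5772
Total: 5772 scalar multiplications.

5772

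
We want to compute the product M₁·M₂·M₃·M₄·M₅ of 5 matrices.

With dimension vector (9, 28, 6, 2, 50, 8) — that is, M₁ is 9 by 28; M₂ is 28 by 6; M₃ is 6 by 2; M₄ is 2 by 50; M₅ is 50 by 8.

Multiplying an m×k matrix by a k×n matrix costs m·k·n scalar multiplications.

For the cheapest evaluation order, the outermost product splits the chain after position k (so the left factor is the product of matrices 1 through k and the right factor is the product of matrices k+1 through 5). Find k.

3

Adjacent pairs: M₁M₂ = 9·28·6 = 1512; M₂M₃ = 28·6·2 = 336; M₃M₄ = 6·2·50 = 600; M₄M₅ = 2·50·8 = 800.
Length 3: M₁..M₃: k=1: 0+336+9·28·2=840; k=2: 1512+0+9·6·2=1620 → min 840 | M₂..M₄: k=2: 0+600+28·6·50=9000; k=3: 336+0+28·2·50=3136 → min 3136 | M₃..M₅: k=3: 0+800+6·2·8=896; k=4: 600+0+6·50·8=3000 → min 896.
Length 4: M₁..M₄: k=1: 0+3136+9·28·50=15736; k=2: 1512+600+9·6·50=4812; k=3: 840+0+9·2·50=1740 → min 1740 | M₂..M₅: k=2: 0+896+28·6·8=2240; k=3: 336+800+28·2·8=1584; k=4: 3136+0+28·50·8=14336 → min 1584.
Top-level splits: k=1: (M₁..M₁)·(M₂..M₅) → 0+1584+9·28·8 = 3600; k=2: (M₁..M₂)·(M₃..M₅) → 1512+896+9·6·8 = 2840; k=3: (M₁..M₃)·(M₄..M₅) → 840+800+9·2·8 = 1784; k=4: (M₁..M₄)·(M₅..M₅) → 1740+0+9·50·8 = 5340.
Best split is after M₃, i.e. k = 3.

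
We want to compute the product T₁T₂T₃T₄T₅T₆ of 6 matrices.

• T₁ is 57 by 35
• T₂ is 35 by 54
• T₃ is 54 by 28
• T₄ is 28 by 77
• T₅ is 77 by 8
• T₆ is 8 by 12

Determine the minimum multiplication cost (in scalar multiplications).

Adjacent pairs: T₁T₂ = 57·35·54 = 107730; T₂T₃ = 35·54·28 = 52920; T₃T₄ = 54·28·77 = 116424; T₄T₅ = 28·77·8 = 17248; T₅T₆ = 77·8·12 = 7392.
Length 3: T₁..T₃: k=1: 0+52920+57·35·28=108780; k=2: 107730+0+57·54·28=193914 → min 108780 | T₂..T₄: k=2: 0+116424+35·54·77=261954; k=3: 52920+0+35·28·77=128380 → min 128380 | T₃..T₅: k=3: 0+17248+54·28·8=29344; k=4: 116424+0+54·77·8=149688 → min 29344 | T₄..T₆: k=4: 0+7392+28·77·12=33264; k=5: 17248+0+28·8·12=19936 → min 19936.
Length 4: T₁..T₄: k=1: 0+128380+57·35·77=281995; k=2: 107730+116424+57·54·77=461160; k=3: 108780+0+57·28·77=231672 → min 231672 | T₂..T₅: k=2: 0+29344+35·54·8=44464; k=3: 52920+17248+35·28·8=78008; k=4: 128380+0+35·77·8=149940 → min 44464 | T₃..T₆: k=3: 0+19936+54·28·12=38080; k=4: 116424+7392+54·77·12=173712; k=5: 29344+0+54·8·12=34528 → min 34528.
Length 5: T₁..T₅: k=1: 0+44464+57·35·8=60424; k=2: 107730+29344+57·54·8=161698; k=3: 108780+17248+57·28·8=138796; k=4: 231672+0+57·77·8=266784 → min 60424 | T₂..T₆: k=2: 0+34528+35·54·12=57208; k=3: 52920+19936+35·28·12=84616; k=4: 128380+7392+35·77·12=168112; k=5: 44464+0+35·8·12=47824 → min 47824.
Length 6: T₁..T₆: k=1: 0+47824+57·35·12=71764; k=2: 107730+34528+57·54·12=179194; k=3: 108780+19936+57·28·12=147868; k=4: 231672+7392+57·77·12=291732; k=5: 60424+0+57·8·12=65896 → min 65896.
Optimal order: ((T₁(T₂(T₃(T₄T₅))))T₆) with cost 65896.

65896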